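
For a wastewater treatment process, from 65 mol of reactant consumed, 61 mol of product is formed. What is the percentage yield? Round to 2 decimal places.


Yield = (moles product / moles consumed) * 100%
Yield = (61 / 65) * 100
Yield = 0.9385 * 100
Yield = 93.85%


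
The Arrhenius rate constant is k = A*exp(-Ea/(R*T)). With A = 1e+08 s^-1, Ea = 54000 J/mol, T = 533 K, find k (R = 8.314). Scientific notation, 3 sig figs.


k = A * exp(-Ea/(R*T))
k = 1e+08 * exp(-54000 / (8.314 * 533))
k = 1e+08 * exp(-12.18587)
k = 5.10e+02


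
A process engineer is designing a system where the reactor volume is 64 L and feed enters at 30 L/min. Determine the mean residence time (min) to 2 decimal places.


tau = V / v0
tau = 64 / 30
tau = 2.13 min


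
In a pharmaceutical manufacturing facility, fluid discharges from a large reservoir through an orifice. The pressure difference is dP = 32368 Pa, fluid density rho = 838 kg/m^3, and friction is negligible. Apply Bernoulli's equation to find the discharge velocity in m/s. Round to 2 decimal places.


v = sqrt(2*dP/rho)
v = sqrt(2*32368/838)
v = sqrt(77.250597)
v = 8.79 m/s


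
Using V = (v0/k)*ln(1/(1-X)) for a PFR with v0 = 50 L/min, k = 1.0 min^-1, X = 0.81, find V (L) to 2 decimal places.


V = (v0/k) * ln(1/(1-X))
V = (50/1.0) * ln(1/(1-0.81))
V = 50.0 * ln(5.263158)
V = 50.0 * 1.660731
V = 83.04 L


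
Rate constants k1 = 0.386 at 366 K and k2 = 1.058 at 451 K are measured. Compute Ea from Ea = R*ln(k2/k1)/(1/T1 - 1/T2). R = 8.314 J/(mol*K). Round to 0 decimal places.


Ea = R * ln(k2/k1) / (1/T1 - 1/T2)
ln(k2/k1) = ln(1.058/0.386) = 1.0082982
1/T1 - 1/T2 = 1/366 - 1/451 = 0.000514945537
Ea = 8.314 * 1.0082982 / 0.000514945537
Ea = 16279 J/mol


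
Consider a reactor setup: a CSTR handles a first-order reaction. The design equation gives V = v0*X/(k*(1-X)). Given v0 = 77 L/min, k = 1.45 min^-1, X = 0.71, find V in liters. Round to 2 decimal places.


V = v0 * X / (k * (1 - X))
V = 77 * 0.71 / (1.45 * (1 - 0.71))
V = 54.67 / (1.45 * 0.29)
V = 54.67 / 0.4205
V = 130.01 L


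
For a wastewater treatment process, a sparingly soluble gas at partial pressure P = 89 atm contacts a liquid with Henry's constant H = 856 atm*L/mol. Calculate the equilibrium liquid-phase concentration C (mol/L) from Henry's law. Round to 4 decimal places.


C = P / H
C = 89 / 856
C = 0.1040 mol/L


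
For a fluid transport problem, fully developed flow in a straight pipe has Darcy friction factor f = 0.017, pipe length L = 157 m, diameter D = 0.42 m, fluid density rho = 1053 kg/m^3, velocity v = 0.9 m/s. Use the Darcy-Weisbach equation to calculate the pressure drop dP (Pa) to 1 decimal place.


dP = f * (L/D) * (rho*v^2/2)
dP = 0.017 * (157/0.42) * (1053*0.9^2/2)
L/D = 373.80952381
rho*v^2/2 = 1053*0.81/2 = 426.465
dP = 0.017 * 373.80952381 * 426.465
dP = 2710.1 Pa


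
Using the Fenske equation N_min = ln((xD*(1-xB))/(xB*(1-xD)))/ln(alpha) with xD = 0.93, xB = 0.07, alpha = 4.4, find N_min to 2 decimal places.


N_min = ln((xD*(1-xB))/(xB*(1-xD))) / ln(alpha)
Numerator inside ln: 0.8649 / 0.0049 = 176.510204
ln(176.510204) = 5.173379
ln(alpha) = ln(4.4) = 1.481605
N_min = 5.173379 / 1.481605 = 3.49


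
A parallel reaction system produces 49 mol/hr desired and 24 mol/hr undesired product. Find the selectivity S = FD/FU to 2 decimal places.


S = desired product rate / undesired product rate
S = 49 / 24
S = 2.04


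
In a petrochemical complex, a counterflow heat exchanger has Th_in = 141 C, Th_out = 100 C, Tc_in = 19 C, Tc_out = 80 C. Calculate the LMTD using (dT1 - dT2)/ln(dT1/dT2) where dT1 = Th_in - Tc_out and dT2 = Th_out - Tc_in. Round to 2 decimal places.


dT1 = Th_in - Tc_out = 141 - 80 = 61
dT2 = Th_out - Tc_in = 100 - 19 = 81
LMTD = (dT1 - dT2) / ln(dT1/dT2)
LMTD = (61 - 81) / ln(61/81)
LMTD = 70.53 K


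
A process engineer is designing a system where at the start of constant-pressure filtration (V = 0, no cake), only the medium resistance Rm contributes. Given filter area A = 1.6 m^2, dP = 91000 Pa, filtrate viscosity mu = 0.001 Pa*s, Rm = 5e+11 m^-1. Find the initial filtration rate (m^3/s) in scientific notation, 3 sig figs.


rate = A * dP / (mu * Rm)
rate = 1.6 * 91000 / (0.001 * 5e+11)
rate = 145600.0 / 5.000e+08
rate = 2.91e-04 m^3/s


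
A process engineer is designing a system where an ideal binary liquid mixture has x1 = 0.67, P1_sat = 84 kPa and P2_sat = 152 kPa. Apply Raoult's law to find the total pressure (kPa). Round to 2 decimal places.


P = x1*P1_sat + x2*P2_sat
x2 = 1 - x1 = 1 - 0.67 = 0.33
P = 0.67*84 + 0.33*152
P = 56.28 + 50.16
P = 106.44 kPa


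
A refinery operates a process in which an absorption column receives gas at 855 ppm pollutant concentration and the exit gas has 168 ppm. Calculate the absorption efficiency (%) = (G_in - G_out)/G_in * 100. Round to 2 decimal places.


Efficiency = (G_in - G_out) / G_in * 100%
Efficiency = (855 - 168) / 855 * 100
Efficiency = 687 / 855 * 100
Efficiency = 80.35%


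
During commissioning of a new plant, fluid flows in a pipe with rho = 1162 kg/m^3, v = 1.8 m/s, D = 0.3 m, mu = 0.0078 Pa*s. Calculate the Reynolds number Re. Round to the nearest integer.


Re = rho * v * D / mu
Re = 1162 * 1.8 * 0.3 / 0.0078
Re = 627.48 / 0.0078
Re = 80446


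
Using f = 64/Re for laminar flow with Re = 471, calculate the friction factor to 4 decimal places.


f = 64 / Re
f = 64 / 471
f = 0.1359


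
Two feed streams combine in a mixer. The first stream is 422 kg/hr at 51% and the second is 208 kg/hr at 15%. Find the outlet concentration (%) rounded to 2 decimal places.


Mass balance on solute: F1*x1 + F2*x2 = F3*x3
F3 = F1 + F2 = 422 + 208 = 630 kg/hr
x3 = (F1*x1 + F2*x2)/F3
x3 = (422*0.51 + 208*0.15) / 630
x3 = 39.11%


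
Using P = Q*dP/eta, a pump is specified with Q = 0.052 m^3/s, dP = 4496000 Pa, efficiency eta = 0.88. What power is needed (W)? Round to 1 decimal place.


P = Q * dP / eta
P = 0.052 * 4496000 / 0.88
P = 233792.0 / 0.88
P = 265672.7 W


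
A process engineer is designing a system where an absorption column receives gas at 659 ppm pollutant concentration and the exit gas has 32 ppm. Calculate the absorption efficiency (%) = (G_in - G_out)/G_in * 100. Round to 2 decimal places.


Efficiency = (G_in - G_out) / G_in * 100%
Efficiency = (659 - 32) / 659 * 100
Efficiency = 627 / 659 * 100
Efficiency = 95.14%


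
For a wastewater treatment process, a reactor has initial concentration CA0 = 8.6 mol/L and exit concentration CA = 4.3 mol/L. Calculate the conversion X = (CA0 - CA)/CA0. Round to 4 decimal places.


X = (CA0 - CA) / CA0
X = (8.6 - 4.3) / 8.6
X = 4.3 / 8.6
X = 0.5000


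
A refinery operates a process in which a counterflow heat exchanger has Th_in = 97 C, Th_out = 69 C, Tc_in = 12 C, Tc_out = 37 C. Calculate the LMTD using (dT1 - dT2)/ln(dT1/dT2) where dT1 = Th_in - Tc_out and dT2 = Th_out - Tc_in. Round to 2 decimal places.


dT1 = Th_in - Tc_out = 97 - 37 = 60
dT2 = Th_out - Tc_in = 69 - 12 = 57
LMTD = (dT1 - dT2) / ln(dT1/dT2)
LMTD = (60 - 57) / ln(60/57)
LMTD = 58.49 K


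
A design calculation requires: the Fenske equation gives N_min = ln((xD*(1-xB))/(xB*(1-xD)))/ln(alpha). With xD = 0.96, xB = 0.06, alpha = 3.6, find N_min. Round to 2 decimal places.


N_min = ln((xD*(1-xB))/(xB*(1-xD))) / ln(alpha)
Numerator inside ln: 0.9024 / 0.0024 = 376.0
ln(376.0) = 5.929589
ln(alpha) = ln(3.6) = 1.280934
N_min = 5.929589 / 1.280934 = 4.63


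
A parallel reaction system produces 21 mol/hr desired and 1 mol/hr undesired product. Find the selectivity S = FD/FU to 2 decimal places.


S = desired product rate / undesired product rate
S = 21 / 1
S = 21.00


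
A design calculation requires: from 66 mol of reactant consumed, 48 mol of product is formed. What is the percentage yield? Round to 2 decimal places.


Yield = (moles product / moles consumed) * 100%
Yield = (48 / 66) * 100
Yield = 0.7273 * 100
Yield = 72.73%


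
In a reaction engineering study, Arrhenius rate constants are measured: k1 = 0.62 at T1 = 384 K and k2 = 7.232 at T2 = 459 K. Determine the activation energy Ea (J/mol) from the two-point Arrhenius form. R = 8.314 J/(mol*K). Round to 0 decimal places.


Ea = R * ln(k2/k1) / (1/T1 - 1/T2)
ln(k2/k1) = ln(7.232/0.62) = 2.4565514
1/T1 - 1/T2 = 1/384 - 1/459 = 0.000425517429
Ea = 8.314 * 2.4565514 / 0.000425517429
Ea = 47997 J/mol


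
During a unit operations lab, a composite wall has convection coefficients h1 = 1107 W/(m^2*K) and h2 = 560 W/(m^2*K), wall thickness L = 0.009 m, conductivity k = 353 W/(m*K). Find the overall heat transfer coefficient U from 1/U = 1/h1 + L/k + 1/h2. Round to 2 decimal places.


1/U = 1/h1 + L/k + 1/h2
1/U = 1/1107 + 0.009/353 + 1/560
1/U = 0.0009033424 + 2.54958e-05 + 0.0017857143
1/U = 0.0027145525
U = 368.38 W/(m^2*K)


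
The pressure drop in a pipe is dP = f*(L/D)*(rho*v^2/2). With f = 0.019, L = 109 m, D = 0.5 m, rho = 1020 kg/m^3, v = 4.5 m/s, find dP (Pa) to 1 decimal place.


dP = f * (L/D) * (rho*v^2/2)
dP = 0.019 * (109/0.5) * (1020*4.5^2/2)
L/D = 218.0
rho*v^2/2 = 1020*20.25/2 = 10327.5
dP = 0.019 * 218.0 * 10327.5
dP = 42776.5 Pa


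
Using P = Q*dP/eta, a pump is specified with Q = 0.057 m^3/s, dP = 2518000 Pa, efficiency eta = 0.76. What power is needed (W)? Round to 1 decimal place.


P = Q * dP / eta
P = 0.057 * 2518000 / 0.76
P = 143526.0 / 0.76
P = 188850.0 W


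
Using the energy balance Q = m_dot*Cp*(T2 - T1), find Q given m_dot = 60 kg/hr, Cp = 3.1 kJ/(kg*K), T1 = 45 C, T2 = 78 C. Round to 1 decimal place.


Q = m_dot * Cp * (T2 - T1)
Q = 60 * 3.1 * (78 - 45)
Q = 60 * 3.1 * 33
Q = 6138.0 kJ/hr


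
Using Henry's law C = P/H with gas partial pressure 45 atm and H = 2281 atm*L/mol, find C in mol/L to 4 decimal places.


C = P / H
C = 45 / 2281
C = 0.0197 mol/L


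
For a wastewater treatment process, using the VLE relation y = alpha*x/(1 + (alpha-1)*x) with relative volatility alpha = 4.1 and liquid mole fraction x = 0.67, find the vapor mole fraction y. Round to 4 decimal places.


y = alpha*x / (1 + (alpha-1)*x)
y = 4.1*0.67 / (1 + (4.1-1)*0.67)
y = 2.747 / (1 + 2.077)
y = 2.747 / 3.077
y = 0.8928


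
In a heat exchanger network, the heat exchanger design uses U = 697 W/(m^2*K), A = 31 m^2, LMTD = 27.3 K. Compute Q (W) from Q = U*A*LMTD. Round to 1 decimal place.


Q = U * A * LMTD
Q = 697 * 31 * 27.3
Q = 589871.1 W


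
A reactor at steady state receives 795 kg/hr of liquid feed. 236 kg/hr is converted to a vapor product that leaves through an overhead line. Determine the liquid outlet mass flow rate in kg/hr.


Steady-state mass balance on the main outlet: F_out = F_in - F_removed
F_out = 795 - 236
F_out = 559 kg/hr


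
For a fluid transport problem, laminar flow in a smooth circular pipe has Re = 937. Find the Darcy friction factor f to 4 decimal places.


f = 64 / Re
f = 64 / 937
f = 0.0683


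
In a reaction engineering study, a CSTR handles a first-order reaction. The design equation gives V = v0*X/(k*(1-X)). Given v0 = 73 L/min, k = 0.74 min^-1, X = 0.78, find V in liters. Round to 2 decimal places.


V = v0 * X / (k * (1 - X))
V = 73 * 0.78 / (0.74 * (1 - 0.78))
V = 56.94 / (0.74 * 0.22)
V = 56.94 / 0.1628
V = 349.75 L


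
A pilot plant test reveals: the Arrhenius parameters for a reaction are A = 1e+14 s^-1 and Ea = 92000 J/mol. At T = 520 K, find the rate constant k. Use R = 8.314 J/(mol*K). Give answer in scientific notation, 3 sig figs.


k = A * exp(-Ea/(R*T))
k = 1e+14 * exp(-92000 / (8.314 * 520))
k = 1e+14 * exp(-21.280139)
k = 5.73e+04


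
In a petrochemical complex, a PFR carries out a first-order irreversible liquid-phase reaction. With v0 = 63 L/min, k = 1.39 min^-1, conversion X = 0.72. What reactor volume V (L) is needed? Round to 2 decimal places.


V = (v0/k) * ln(1/(1-X))
V = (63/1.39) * ln(1/(1-0.72))
V = 45.323741 * ln(3.571429)
V = 45.323741 * 1.272966
V = 57.70 L


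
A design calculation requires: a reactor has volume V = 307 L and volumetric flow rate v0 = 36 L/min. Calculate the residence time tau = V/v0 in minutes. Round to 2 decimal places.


tau = V / v0
tau = 307 / 36
tau = 8.53 min


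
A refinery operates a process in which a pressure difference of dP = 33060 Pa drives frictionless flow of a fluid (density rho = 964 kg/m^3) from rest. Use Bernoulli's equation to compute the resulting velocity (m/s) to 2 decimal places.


v = sqrt(2*dP/rho)
v = sqrt(2*33060/964)
v = sqrt(68.589212)
v = 8.28 m/s


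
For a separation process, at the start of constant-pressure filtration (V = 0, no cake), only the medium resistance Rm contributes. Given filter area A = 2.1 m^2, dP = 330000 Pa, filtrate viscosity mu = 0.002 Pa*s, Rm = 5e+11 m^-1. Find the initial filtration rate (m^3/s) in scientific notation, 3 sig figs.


rate = A * dP / (mu * Rm)
rate = 2.1 * 330000 / (0.002 * 5e+11)
rate = 693000.0 / 1.000e+09
rate = 6.93e-04 m^3/s


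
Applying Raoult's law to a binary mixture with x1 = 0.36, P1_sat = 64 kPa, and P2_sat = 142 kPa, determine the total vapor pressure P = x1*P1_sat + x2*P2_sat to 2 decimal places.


P = x1*P1_sat + x2*P2_sat
x2 = 1 - x1 = 1 - 0.36 = 0.64
P = 0.36*64 + 0.64*142
P = 23.04 + 90.88
P = 113.92 kPa


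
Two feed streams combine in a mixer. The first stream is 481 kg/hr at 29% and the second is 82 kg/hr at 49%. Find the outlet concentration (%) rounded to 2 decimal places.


Mass balance on solute: F1*x1 + F2*x2 = F3*x3
F3 = F1 + F2 = 481 + 82 = 563 kg/hr
x3 = (F1*x1 + F2*x2)/F3
x3 = (481*0.29 + 82*0.49) / 563
x3 = 31.91%


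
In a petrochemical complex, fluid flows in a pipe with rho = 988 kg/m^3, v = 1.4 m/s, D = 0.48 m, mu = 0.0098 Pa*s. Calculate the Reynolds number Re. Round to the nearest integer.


Re = rho * v * D / mu
Re = 988 * 1.4 * 0.48 / 0.0098
Re = 663.936 / 0.0098
Re = 67749


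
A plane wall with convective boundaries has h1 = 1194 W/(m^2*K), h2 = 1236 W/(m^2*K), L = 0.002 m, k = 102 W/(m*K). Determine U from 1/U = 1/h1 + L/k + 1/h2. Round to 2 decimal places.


1/U = 1/h1 + L/k + 1/h2
1/U = 1/1194 + 0.002/102 + 1/1236
1/U = 0.0008375209 + 1.96078e-05 + 0.0008090615
1/U = 0.0016661902
U = 600.17 W/(m^2*K)


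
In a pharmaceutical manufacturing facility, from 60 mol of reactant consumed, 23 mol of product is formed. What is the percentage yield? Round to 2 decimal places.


Yield = (moles product / moles consumed) * 100%
Yield = (23 / 60) * 100
Yield = 0.3833 * 100
Yield = 38.33%


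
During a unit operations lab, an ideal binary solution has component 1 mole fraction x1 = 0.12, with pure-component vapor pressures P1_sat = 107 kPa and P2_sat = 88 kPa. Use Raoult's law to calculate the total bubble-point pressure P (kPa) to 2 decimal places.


P = x1*P1_sat + x2*P2_sat
x2 = 1 - x1 = 1 - 0.12 = 0.88
P = 0.12*107 + 0.88*88
P = 12.84 + 77.44
P = 90.28 kPa


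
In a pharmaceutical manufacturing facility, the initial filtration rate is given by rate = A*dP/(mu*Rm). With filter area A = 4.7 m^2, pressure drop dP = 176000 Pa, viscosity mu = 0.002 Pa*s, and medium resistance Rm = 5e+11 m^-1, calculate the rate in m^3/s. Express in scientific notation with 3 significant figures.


rate = A * dP / (mu * Rm)
rate = 4.7 * 176000 / (0.002 * 5e+11)
rate = 827200.0 / 1.000e+09
rate = 8.27e-04 m^3/s


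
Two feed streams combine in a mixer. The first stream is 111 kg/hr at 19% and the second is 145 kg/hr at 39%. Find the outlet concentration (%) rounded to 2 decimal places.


Mass balance on solute: F1*x1 + F2*x2 = F3*x3
F3 = F1 + F2 = 111 + 145 = 256 kg/hr
x3 = (F1*x1 + F2*x2)/F3
x3 = (111*0.19 + 145*0.39) / 256
x3 = 30.33%


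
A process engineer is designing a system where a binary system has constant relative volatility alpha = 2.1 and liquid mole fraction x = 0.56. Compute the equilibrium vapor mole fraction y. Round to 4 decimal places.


y = alpha*x / (1 + (alpha-1)*x)
y = 2.1*0.56 / (1 + (2.1-1)*0.56)
y = 1.176 / (1 + 0.616)
y = 1.176 / 1.616
y = 0.7277


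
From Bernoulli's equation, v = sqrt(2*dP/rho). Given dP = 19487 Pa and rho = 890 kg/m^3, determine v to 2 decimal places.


v = sqrt(2*dP/rho)
v = sqrt(2*19487/890)
v = sqrt(43.791011)
v = 6.62 m/s


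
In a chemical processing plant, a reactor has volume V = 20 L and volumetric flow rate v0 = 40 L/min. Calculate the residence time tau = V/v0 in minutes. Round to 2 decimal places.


tau = V / v0
tau = 20 / 40
tau = 0.50 min


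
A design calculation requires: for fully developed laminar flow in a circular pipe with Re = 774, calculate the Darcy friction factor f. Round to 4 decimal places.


f = 64 / Re
f = 64 / 774
f = 0.0827


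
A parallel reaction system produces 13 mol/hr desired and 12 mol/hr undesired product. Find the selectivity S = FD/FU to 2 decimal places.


S = desired product rate / undesired product rate
S = 13 / 12
S = 1.08


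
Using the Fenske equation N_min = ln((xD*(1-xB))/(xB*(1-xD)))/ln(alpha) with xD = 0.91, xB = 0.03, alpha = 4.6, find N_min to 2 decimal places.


N_min = ln((xD*(1-xB))/(xB*(1-xD))) / ln(alpha)
Numerator inside ln: 0.8827 / 0.0027 = 326.925926
ln(326.925926) = 5.789734
ln(alpha) = ln(4.6) = 1.526056
N_min = 5.789734 / 1.526056 = 3.79


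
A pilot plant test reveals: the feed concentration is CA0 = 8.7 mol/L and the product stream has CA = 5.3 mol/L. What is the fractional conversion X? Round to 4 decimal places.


X = (CA0 - CA) / CA0
X = (8.7 - 5.3) / 8.7
X = 3.4 / 8.7
X = 0.3908


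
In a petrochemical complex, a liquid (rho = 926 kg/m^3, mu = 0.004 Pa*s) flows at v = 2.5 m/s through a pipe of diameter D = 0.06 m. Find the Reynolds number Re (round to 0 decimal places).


Re = rho * v * D / mu
Re = 926 * 2.5 * 0.06 / 0.004
Re = 138.9 / 0.004
Re = 34725


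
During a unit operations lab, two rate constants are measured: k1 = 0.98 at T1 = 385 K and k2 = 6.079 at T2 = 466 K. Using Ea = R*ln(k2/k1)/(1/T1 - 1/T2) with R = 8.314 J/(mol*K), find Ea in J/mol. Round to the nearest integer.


Ea = R * ln(k2/k1) / (1/T1 - 1/T2)
ln(k2/k1) = ln(6.079/0.98) = 1.8250429
1/T1 - 1/T2 = 1/385 - 1/466 = 0.000451479851
Ea = 8.314 * 1.8250429 / 0.000451479851
Ea = 33608 J/mol


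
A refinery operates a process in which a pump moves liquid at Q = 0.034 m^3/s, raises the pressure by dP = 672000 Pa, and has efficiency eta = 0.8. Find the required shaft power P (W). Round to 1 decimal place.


P = Q * dP / eta
P = 0.034 * 672000 / 0.8
P = 22848.0 / 0.8
P = 28560.0 W


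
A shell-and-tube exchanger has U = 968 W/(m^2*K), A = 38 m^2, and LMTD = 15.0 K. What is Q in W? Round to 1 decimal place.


Q = U * A * LMTD
Q = 968 * 38 * 15.0
Q = 551760.0 W


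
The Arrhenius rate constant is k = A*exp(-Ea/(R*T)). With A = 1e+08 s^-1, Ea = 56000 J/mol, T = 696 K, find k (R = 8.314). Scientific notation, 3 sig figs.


k = A * exp(-Ea/(R*T))
k = 1e+08 * exp(-56000 / (8.314 * 696))
k = 1e+08 * exp(-9.677625)
k = 6.27e+03


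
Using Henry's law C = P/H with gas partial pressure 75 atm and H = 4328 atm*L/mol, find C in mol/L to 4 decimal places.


C = P / H
C = 75 / 4328
C = 0.0173 mol/L


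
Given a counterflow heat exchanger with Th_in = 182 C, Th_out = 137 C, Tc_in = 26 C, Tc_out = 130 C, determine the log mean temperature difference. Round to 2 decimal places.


dT1 = Th_in - Tc_out = 182 - 130 = 52
dT2 = Th_out - Tc_in = 137 - 26 = 111
LMTD = (dT1 - dT2) / ln(dT1/dT2)
LMTD = (52 - 111) / ln(52/111)
LMTD = 77.81 K


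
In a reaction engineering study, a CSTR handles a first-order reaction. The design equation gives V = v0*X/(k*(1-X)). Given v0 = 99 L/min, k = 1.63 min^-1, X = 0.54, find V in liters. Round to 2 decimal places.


V = v0 * X / (k * (1 - X))
V = 99 * 0.54 / (1.63 * (1 - 0.54))
V = 53.46 / (1.63 * 0.46)
V = 53.46 / 0.7498
V = 71.30 L


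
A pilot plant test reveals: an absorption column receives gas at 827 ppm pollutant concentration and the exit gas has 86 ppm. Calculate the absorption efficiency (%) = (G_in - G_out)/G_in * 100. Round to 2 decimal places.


Efficiency = (G_in - G_out) / G_in * 100%
Efficiency = (827 - 86) / 827 * 100
Efficiency = 741 / 827 * 100
Efficiency = 89.60%


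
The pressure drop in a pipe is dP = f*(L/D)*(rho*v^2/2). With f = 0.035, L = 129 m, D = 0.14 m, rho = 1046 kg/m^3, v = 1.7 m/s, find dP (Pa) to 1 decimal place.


dP = f * (L/D) * (rho*v^2/2)
dP = 0.035 * (129/0.14) * (1046*1.7^2/2)
L/D = 921.42857143
rho*v^2/2 = 1046*2.89/2 = 1511.47
dP = 0.035 * 921.42857143 * 1511.47
dP = 48744.9 Pa


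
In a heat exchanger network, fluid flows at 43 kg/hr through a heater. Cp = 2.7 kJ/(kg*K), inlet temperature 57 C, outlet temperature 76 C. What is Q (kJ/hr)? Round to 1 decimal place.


Q = m_dot * Cp * (T2 - T1)
Q = 43 * 2.7 * (76 - 57)
Q = 43 * 2.7 * 19
Q = 2205.9 kJ/hr


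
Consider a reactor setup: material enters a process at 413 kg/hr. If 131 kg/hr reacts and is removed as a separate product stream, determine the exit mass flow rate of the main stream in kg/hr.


Steady-state mass balance on the main outlet: F_out = F_in - F_removed
F_out = 413 - 131
F_out = 282 kg/hr


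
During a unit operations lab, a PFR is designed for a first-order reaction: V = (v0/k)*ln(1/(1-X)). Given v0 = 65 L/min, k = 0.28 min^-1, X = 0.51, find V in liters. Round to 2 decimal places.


V = (v0/k) * ln(1/(1-X))
V = (65/0.28) * ln(1/(1-0.51))
V = 232.142857 * ln(2.040816)
V = 232.142857 * 0.71335
V = 165.60 L


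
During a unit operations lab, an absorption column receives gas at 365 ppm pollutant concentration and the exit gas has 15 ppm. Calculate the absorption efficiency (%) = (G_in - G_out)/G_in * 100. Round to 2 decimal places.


Efficiency = (G_in - G_out) / G_in * 100%
Efficiency = (365 - 15) / 365 * 100
Efficiency = 350 / 365 * 100
Efficiency = 95.89%


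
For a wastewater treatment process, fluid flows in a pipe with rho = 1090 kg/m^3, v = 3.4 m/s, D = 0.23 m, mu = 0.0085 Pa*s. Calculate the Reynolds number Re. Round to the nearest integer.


Re = rho * v * D / mu
Re = 1090 * 3.4 * 0.23 / 0.0085
Re = 852.38 / 0.0085
Re = 100280


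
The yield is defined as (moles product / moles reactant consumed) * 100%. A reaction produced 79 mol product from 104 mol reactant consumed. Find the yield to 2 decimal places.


Yield = (moles product / moles consumed) * 100%
Yield = (79 / 104) * 100
Yield = 0.7596 * 100
Yield = 75.96%


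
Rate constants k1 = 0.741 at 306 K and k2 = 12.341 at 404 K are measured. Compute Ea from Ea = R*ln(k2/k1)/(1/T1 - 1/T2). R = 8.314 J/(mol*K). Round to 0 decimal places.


Ea = R * ln(k2/k1) / (1/T1 - 1/T2)
ln(k2/k1) = ln(12.341/0.741) = 2.8126817
1/T1 - 1/T2 = 1/306 - 1/404 = 0.000792726331
Ea = 8.314 * 2.8126817 / 0.000792726331
Ea = 29499 J/mol


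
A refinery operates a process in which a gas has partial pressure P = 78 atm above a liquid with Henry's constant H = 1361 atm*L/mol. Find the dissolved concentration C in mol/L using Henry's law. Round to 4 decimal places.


C = P / H
C = 78 / 1361
C = 0.0573 mol/L


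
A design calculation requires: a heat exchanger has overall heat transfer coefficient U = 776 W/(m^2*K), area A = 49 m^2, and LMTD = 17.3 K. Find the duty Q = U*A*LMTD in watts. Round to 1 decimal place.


Q = U * A * LMTD
Q = 776 * 49 * 17.3
Q = 657815.2 W


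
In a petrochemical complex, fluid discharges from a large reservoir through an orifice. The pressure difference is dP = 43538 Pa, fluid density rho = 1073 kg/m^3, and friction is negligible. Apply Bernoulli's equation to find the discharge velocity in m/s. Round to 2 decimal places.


v = sqrt(2*dP/rho)
v = sqrt(2*43538/1073)
v = sqrt(81.151911)
v = 9.01 m/s


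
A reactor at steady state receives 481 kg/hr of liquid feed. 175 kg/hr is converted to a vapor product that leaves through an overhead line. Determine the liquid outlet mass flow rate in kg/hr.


Steady-state mass balance on the main outlet: F_out = F_in - F_removed
F_out = 481 - 175
F_out = 306 kg/hr


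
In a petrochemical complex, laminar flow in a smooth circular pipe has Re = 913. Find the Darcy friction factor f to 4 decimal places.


f = 64 / Re
f = 64 / 913
f = 0.0701


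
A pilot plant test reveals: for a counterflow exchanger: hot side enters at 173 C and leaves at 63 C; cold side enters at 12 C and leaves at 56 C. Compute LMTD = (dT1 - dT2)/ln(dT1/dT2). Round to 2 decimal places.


dT1 = Th_in - Tc_out = 173 - 56 = 117
dT2 = Th_out - Tc_in = 63 - 12 = 51
LMTD = (dT1 - dT2) / ln(dT1/dT2)
LMTD = (117 - 51) / ln(117/51)
LMTD = 79.48 K


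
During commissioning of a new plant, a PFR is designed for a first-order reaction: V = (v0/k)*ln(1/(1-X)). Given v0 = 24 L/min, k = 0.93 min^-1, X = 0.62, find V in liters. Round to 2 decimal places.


V = (v0/k) * ln(1/(1-X))
V = (24/0.93) * ln(1/(1-0.62))
V = 25.806452 * ln(2.631579)
V = 25.806452 * 0.967584
V = 24.97 L


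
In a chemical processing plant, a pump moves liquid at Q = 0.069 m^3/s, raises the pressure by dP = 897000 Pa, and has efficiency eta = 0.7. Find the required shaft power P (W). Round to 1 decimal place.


P = Q * dP / eta
P = 0.069 * 897000 / 0.7
P = 61893.0 / 0.7
P = 88418.6 W


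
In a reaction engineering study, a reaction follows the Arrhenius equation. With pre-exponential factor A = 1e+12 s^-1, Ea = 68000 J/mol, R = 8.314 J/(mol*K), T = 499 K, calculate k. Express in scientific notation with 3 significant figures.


k = A * exp(-Ea/(R*T))
k = 1e+12 * exp(-68000 / (8.314 * 499))
k = 1e+12 * exp(-16.390732)
k = 7.61e+04


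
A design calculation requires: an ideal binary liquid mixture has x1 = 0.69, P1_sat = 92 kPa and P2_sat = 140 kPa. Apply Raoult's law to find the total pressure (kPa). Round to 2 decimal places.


P = x1*P1_sat + x2*P2_sat
x2 = 1 - x1 = 1 - 0.69 = 0.31
P = 0.69*92 + 0.31*140
P = 63.48 + 43.4
P = 106.88 kPa


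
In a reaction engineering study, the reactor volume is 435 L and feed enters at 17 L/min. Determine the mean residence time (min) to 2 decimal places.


tau = V / v0
tau = 435 / 17
tau = 25.59 min


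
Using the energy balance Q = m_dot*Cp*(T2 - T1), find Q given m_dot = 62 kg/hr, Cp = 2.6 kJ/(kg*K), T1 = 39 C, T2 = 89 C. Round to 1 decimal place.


Q = m_dot * Cp * (T2 - T1)
Q = 62 * 2.6 * (89 - 39)
Q = 62 * 2.6 * 50
Q = 8060.0 kJ/hr


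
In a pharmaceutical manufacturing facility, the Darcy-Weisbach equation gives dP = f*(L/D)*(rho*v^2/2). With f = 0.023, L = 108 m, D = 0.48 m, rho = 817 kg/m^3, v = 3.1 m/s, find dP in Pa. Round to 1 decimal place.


dP = f * (L/D) * (rho*v^2/2)
dP = 0.023 * (108/0.48) * (817*3.1^2/2)
L/D = 225.0
rho*v^2/2 = 817*9.61/2 = 3925.685
dP = 0.023 * 225.0 * 3925.685
dP = 20315.4 Pa


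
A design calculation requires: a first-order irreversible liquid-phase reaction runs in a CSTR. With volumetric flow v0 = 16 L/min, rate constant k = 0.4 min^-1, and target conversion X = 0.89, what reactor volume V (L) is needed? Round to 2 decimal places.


V = v0 * X / (k * (1 - X))
V = 16 * 0.89 / (0.4 * (1 - 0.89))
V = 14.24 / (0.4 * 0.11)
V = 14.24 / 0.044
V = 323.64 L


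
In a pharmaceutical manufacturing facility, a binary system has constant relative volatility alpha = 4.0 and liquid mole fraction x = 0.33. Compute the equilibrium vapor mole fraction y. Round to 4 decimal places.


y = alpha*x / (1 + (alpha-1)*x)
y = 4.0*0.33 / (1 + (4.0-1)*0.33)
y = 1.32 / (1 + 0.99)
y = 1.32 / 1.99
y = 0.6633


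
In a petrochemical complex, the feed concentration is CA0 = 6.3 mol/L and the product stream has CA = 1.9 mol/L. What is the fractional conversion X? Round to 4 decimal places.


X = (CA0 - CA) / CA0
X = (6.3 - 1.9) / 6.3
X = 4.4 / 6.3
X = 0.6984


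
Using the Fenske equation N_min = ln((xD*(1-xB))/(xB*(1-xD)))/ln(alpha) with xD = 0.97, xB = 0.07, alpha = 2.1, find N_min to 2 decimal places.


N_min = ln((xD*(1-xB))/(xB*(1-xD))) / ln(alpha)
Numerator inside ln: 0.9021 / 0.0021 = 429.571429
ln(429.571429) = 6.062788
ln(alpha) = ln(2.1) = 0.741937
N_min = 6.062788 / 0.741937 = 8.17


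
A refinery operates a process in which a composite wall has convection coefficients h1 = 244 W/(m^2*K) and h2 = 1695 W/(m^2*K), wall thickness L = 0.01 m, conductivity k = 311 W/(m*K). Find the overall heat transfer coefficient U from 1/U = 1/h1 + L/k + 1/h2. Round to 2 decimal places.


1/U = 1/h1 + L/k + 1/h2
1/U = 1/244 + 0.01/311 + 1/1695
1/U = 0.0040983607 + 3.21543e-05 + 0.0005899705
1/U = 0.0047204855
U = 211.84 W/(m^2*K)


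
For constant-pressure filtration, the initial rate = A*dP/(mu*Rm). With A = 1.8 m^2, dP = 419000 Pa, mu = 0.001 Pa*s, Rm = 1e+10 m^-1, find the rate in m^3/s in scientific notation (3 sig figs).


rate = A * dP / (mu * Rm)
rate = 1.8 * 419000 / (0.001 * 1e+10)
rate = 754200.0 / 1.000e+07
rate = 7.54e-02 m^3/s


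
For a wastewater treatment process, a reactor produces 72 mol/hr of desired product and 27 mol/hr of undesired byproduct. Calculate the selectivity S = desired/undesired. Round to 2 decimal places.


S = desired product rate / undesired product rate
S = 72 / 27
S = 2.67


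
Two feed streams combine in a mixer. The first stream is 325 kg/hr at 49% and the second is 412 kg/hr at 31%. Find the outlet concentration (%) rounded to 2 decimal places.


Mass balance on solute: F1*x1 + F2*x2 = F3*x3
F3 = F1 + F2 = 325 + 412 = 737 kg/hr
x3 = (F1*x1 + F2*x2)/F3
x3 = (325*0.49 + 412*0.31) / 737
x3 = 38.94%


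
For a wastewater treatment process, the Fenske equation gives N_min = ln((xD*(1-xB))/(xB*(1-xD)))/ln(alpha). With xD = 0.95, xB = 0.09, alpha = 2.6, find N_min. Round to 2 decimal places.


N_min = ln((xD*(1-xB))/(xB*(1-xD))) / ln(alpha)
Numerator inside ln: 0.8645 / 0.0045 = 192.111111
ln(192.111111) = 5.258074
ln(alpha) = ln(2.6) = 0.955511
N_min = 5.258074 / 0.955511 = 5.50


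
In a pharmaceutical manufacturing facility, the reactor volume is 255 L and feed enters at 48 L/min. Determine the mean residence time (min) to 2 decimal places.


tau = V / v0
tau = 255 / 48
tau = 5.31 min


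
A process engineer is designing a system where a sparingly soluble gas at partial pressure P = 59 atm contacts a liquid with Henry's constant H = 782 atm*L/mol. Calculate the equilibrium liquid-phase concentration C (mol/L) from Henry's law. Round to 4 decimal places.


C = P / H
C = 59 / 782
C = 0.0754 mol/L


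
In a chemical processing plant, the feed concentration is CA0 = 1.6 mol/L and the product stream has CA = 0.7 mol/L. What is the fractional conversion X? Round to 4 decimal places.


X = (CA0 - CA) / CA0
X = (1.6 - 0.7) / 1.6
X = 0.9 / 1.6
X = 0.5625


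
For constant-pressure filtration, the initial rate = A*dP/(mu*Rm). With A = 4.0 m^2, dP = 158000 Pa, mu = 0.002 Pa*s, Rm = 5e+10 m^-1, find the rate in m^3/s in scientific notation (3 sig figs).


rate = A * dP / (mu * Rm)
rate = 4.0 * 158000 / (0.002 * 5e+10)
rate = 632000.0 / 1.000e+08
rate = 6.32e-03 m^3/s


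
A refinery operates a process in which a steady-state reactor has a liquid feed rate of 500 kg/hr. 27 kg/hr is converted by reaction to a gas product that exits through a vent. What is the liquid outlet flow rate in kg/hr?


Steady-state mass balance on the main outlet: F_out = F_in - F_removed
F_out = 500 - 27
F_out = 473 kg/hr


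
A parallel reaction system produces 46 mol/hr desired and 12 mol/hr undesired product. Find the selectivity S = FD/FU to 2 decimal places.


S = desired product rate / undesired product rate
S = 46 / 12
S = 3.83


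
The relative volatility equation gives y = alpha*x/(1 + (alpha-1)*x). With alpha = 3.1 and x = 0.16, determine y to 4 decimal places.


y = alpha*x / (1 + (alpha-1)*x)
y = 3.1*0.16 / (1 + (3.1-1)*0.16)
y = 0.496 / (1 + 0.336)
y = 0.496 / 1.336
y = 0.3713


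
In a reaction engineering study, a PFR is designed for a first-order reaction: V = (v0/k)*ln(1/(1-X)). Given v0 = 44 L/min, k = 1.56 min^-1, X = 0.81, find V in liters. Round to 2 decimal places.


V = (v0/k) * ln(1/(1-X))
V = (44/1.56) * ln(1/(1-0.81))
V = 28.205128 * ln(5.263158)
V = 28.205128 * 1.660731
V = 46.84 L


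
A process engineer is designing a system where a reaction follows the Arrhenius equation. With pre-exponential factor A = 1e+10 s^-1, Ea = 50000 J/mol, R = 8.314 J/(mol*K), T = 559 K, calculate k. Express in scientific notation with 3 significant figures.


k = A * exp(-Ea/(R*T))
k = 1e+10 * exp(-50000 / (8.314 * 559))
k = 1e+10 * exp(-10.758412)
k = 2.13e+05


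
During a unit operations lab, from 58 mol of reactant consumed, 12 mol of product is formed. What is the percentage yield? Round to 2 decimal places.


Yield = (moles product / moles consumed) * 100%
Yield = (12 / 58) * 100
Yield = 0.2069 * 100
Yield = 20.69%


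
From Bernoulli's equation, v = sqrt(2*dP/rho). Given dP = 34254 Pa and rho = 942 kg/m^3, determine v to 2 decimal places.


v = sqrt(2*dP/rho)
v = sqrt(2*34254/942)
v = sqrt(72.726115)
v = 8.53 m/s


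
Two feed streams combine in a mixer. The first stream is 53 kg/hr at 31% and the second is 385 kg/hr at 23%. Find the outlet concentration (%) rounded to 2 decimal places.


Mass balance on solute: F1*x1 + F2*x2 = F3*x3
F3 = F1 + F2 = 53 + 385 = 438 kg/hr
x3 = (F1*x1 + F2*x2)/F3
x3 = (53*0.31 + 385*0.23) / 438
x3 = 23.97%


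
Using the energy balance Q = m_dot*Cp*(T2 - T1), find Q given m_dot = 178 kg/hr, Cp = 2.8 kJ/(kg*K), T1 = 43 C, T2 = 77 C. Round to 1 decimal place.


Q = m_dot * Cp * (T2 - T1)
Q = 178 * 2.8 * (77 - 43)
Q = 178 * 2.8 * 34
Q = 16945.6 kJ/hr


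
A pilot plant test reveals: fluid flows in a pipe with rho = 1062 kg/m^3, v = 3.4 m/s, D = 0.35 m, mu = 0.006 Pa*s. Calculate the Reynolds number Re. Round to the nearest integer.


Re = rho * v * D / mu
Re = 1062 * 3.4 * 0.35 / 0.006
Re = 1263.78 / 0.006
Re = 210630


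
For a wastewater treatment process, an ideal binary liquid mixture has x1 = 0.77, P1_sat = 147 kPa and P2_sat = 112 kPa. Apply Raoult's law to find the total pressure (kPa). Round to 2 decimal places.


P = x1*P1_sat + x2*P2_sat
x2 = 1 - x1 = 1 - 0.77 = 0.23
P = 0.77*147 + 0.23*112
P = 113.19 + 25.76
P = 138.95 kPa


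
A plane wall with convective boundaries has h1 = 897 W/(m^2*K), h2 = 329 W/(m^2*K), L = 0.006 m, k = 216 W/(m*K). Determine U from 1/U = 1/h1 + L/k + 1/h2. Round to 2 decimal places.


1/U = 1/h1 + L/k + 1/h2
1/U = 1/897 + 0.006/216 + 1/329
1/U = 0.0011148272 + 2.77778e-05 + 0.0030395137
1/U = 0.0041821187
U = 239.11 W/(m^2*K)


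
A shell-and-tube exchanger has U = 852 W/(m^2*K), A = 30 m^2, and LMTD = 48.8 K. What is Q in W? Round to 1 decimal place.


Q = U * A * LMTD
Q = 852 * 30 * 48.8
Q = 1247328.0 W


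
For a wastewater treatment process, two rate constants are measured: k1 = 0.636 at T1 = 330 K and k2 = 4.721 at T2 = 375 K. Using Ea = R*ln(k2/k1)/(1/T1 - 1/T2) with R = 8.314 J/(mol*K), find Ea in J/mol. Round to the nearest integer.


Ea = R * ln(k2/k1) / (1/T1 - 1/T2)
ln(k2/k1) = ln(4.721/0.636) = 2.0045774
1/T1 - 1/T2 = 1/330 - 1/375 = 0.000363636364
Ea = 8.314 * 2.0045774 / 0.000363636364
Ea = 45832 J/mol


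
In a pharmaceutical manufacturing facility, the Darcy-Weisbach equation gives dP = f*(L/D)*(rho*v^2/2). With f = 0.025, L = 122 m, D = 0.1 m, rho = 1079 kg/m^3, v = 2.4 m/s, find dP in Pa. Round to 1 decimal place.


dP = f * (L/D) * (rho*v^2/2)
dP = 0.025 * (122/0.1) * (1079*2.4^2/2)
L/D = 1220.0
rho*v^2/2 = 1079*5.76/2 = 3107.52
dP = 0.025 * 1220.0 * 3107.52
dP = 94779.4 Pa


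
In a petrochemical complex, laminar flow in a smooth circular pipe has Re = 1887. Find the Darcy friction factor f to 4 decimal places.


f = 64 / Re
f = 64 / 1887
f = 0.0339


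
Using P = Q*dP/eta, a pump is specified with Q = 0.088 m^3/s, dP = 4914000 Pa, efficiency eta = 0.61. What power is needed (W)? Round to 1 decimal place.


P = Q * dP / eta
P = 0.088 * 4914000 / 0.61
P = 432432.0 / 0.61
P = 708904.9 W


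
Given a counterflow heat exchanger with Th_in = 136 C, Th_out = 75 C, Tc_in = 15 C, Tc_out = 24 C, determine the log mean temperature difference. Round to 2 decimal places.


dT1 = Th_in - Tc_out = 136 - 24 = 112
dT2 = Th_out - Tc_in = 75 - 15 = 60
LMTD = (dT1 - dT2) / ln(dT1/dT2)
LMTD = (112 - 60) / ln(112/60)
LMTD = 83.31 K


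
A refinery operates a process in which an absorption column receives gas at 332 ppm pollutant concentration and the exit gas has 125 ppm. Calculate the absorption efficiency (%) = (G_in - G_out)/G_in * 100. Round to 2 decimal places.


Efficiency = (G_in - G_out) / G_in * 100%
Efficiency = (332 - 125) / 332 * 100
Efficiency = 207 / 332 * 100
Efficiency = 62.35%


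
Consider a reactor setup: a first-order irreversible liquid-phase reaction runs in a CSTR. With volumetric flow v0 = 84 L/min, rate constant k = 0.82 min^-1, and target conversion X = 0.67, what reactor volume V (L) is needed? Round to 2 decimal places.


V = v0 * X / (k * (1 - X))
V = 84 * 0.67 / (0.82 * (1 - 0.67))
V = 56.28 / (0.82 * 0.33)
V = 56.28 / 0.2706
V = 207.98 L


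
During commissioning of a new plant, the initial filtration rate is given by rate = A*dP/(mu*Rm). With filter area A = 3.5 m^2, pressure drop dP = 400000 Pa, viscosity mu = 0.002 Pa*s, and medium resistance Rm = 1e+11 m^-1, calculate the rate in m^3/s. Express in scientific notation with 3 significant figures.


rate = A * dP / (mu * Rm)
rate = 3.5 * 400000 / (0.002 * 1e+11)
rate = 1400000.0 / 2.000e+08
rate = 7.00e-03 m^3/s


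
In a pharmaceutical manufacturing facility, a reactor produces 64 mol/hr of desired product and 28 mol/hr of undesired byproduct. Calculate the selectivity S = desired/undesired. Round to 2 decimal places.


S = desired product rate / undesired product rate
S = 64 / 28
S = 2.29


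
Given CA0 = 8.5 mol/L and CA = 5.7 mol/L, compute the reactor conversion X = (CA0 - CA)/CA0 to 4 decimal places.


X = (CA0 - CA) / CA0
X = (8.5 - 5.7) / 8.5
X = 2.8 / 8.5
X = 0.3294


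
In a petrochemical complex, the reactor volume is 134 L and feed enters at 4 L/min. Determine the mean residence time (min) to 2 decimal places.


tau = V / v0
tau = 134 / 4
tau = 33.50 min


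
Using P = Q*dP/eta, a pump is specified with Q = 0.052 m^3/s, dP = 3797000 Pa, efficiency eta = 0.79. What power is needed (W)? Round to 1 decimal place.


P = Q * dP / eta
P = 0.052 * 3797000 / 0.79
P = 197444.0 / 0.79
P = 249929.1 W


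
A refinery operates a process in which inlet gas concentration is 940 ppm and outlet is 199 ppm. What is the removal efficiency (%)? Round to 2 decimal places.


Efficiency = (G_in - G_out) / G_in * 100%
Efficiency = (940 - 199) / 940 * 100
Efficiency = 741 / 940 * 100
Efficiency = 78.83%


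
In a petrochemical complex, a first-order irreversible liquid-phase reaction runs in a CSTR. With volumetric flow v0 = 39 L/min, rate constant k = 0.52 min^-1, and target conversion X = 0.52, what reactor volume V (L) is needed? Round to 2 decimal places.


V = v0 * X / (k * (1 - X))
V = 39 * 0.52 / (0.52 * (1 - 0.52))
V = 20.28 / (0.52 * 0.48)
V = 20.28 / 0.2496
V = 81.25 L


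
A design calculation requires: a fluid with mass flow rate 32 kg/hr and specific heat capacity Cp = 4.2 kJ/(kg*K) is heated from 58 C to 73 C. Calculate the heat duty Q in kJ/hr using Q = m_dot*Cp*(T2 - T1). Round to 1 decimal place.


Q = m_dot * Cp * (T2 - T1)
Q = 32 * 4.2 * (73 - 58)
Q = 32 * 4.2 * 15
Q = 2016.0 kJ/hr


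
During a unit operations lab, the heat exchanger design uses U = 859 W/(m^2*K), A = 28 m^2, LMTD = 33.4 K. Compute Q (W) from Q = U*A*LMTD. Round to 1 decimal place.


Q = U * A * LMTD
Q = 859 * 28 * 33.4
Q = 803336.8 W


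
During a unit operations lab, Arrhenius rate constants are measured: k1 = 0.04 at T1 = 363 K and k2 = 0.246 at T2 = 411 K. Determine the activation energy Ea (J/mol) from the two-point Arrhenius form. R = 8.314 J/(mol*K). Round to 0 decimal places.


Ea = R * ln(k2/k1) / (1/T1 - 1/T2)
ln(k2/k1) = ln(0.246/0.04) = 1.8164521
1/T1 - 1/T2 = 1/363 - 1/411 = 0.000321730912
Ea = 8.314 * 1.8164521 / 0.000321730912
Ea = 46940 J/mol
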